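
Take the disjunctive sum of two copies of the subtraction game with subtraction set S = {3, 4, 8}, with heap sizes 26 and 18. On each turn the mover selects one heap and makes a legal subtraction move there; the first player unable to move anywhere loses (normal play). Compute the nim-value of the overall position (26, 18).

All heaps use S = {3, 4, 8}:
G(0) = 0
G(1) = mex{} = 0
G(2) = mex{} = 0
G(3) = mex{0} = 1
G(4) = mex{0,0} = 1
G(5) = mex{0,0} = 1
G(6) = mex{1,0} = 2
G(7) = mex{1,1} = 0
G(8) = mex{1,1,0} = 2
G(9) = mex{2,1,0} = 3
G(10) = mex{0,2,0} = 1
G(11) = mex{2,0,1} = 3
G(12) = mex{3,2,1} = 0
G(13) = mex{1,3,1} = 0
G(14) = mex{3,1,2} = 0
G(15) = mex{0,3,0} = 1
G(16) = mex{0,0,2} = 1
G(17) = mex{0,0,3} = 1
G(18) = mex{1,0,1} = 2
G(19) = mex{1,1,3} = 0
G(20) = mex{1,1,0} = 2
G(21) = mex{2,1,0} = 3
G(22) = mex{0,2,0} = 1
G(23) = mex{2,0,1} = 3
G(24) = mex{3,2,1} = 0
G(25) = mex{1,3,1} = 0
G(26) = mex{3,1,2} = 0
Heap A: G(26) = 0.
Heap B: G(18) = 2.
Combined Grundy value = 0 ⊕ 2 = 2.

2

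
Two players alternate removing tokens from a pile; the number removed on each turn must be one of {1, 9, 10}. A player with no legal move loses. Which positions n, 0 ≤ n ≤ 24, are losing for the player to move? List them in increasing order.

G(0) = 0
G(1) = mex{0} = 1
G(2) = mex{1} = 0
G(3) = mex{0} = 1
G(4) = mex{1} = 0
G(5) = mex{0} = 1
G(6) = mex{1} = 0
G(7) = mex{0} = 1
G(8) = mex{1} = 0
G(9) = mex{0,0} = 1
G(10) = mex{1,1,0} = 2
G(11) = mex{2,0,1} = 3
G(12) = mex{3,1,0} = 2
G(13) = mex{2,0,1} = 3
G(14) = mex{3,1,0} = 2
G(15) = mex{2,0,1} = 3
G(16) = mex{3,1,0} = 2
G(17) = mex{2,0,1} = 3
G(18) = mex{3,1,0} = 2
G(19) = mex{2,2,1} = 0
G(20) = mex{0,3,2} = 1
G(21) = mex{1,2,3} = 0
G(22) = mex{0,3,2} = 1
G(23) = mex{1,2,3} = 0
G(24) = mex{0,3,2} = 1
P-positions are exactly the n with G(n) = 0.

0, 2, 4, 6, 8, 19, 21, 23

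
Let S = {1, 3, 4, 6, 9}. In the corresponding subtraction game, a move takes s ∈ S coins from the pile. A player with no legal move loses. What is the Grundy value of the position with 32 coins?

1

n :  0  1  2  3  4  5  6  7  8  9 10 11 12 13 14 15 16 17 18 19 20 21 22 23 24 25 26 27 28 29 30 31 32
G :  0  1  0  1  2  3  2  0  1  4  3  2  0  1  0  1  2  3  2  0  1  4  3  2  0  1  0  1  2  3  2  0  1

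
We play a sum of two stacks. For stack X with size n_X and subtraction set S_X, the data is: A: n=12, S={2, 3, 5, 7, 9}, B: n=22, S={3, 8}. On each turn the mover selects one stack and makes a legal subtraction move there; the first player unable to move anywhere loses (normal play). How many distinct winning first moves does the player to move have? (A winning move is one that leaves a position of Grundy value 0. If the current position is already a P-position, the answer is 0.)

Stack A, S = {2, 3, 5, 7, 9}:
n :  0  1  2  3  4  5  6  7  8  9 10 11 12
G :  0  0  1  1  2  2  3  3  4  4  5  0  0
G_A(12) = 0.
Stack B, S = {3, 8}:
n :  0  1  2  3  4  5  6  7  8  9 10 11 12 13 14 15 16 17 18 19 20 21 22
G :  0  0  0  1  1  1  0  0  2  1  1  0  0  0  1  1  1  0  0  2  1  1  0
G_B(22) = 0.
Combined Grundy value = 0 ⊕ 0 = 0.
A winning move leaves total XOR = 0, i.e. changes one component's Grundy value g to g ⊕ X where X is the current total.
Stack A: target g' = 0⊕0 = 0, but every legal move changes the Grundy value (mex property), so 0 moves.
Stack B: target g' = 0⊕0 = 0, but every legal move changes the Grundy value (mex property), so 0 moves.

0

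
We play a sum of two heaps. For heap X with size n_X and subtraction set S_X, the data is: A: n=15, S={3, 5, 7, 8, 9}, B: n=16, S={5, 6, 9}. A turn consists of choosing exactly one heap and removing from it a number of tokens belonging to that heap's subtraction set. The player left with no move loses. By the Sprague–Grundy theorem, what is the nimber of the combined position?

1

Heap A, S = {3, 5, 7, 8, 9}:
G(0) = 0
G(1) = mex{} = 0
G(2) = mex{} = 0
G(3) = mex{0} = 1
G(4) = mex{0} = 1
G(5) = mex{0,0} = 1
G(6) = mex{1,0} = 2
G(7) = mex{1,0,0} = 2
G(8) = mex{1,1,0,0} = 2
G(9) = mex{2,1,0,0,0} = 3
G(10) = mex{2,1,1,0,0} = 3
G(11) = mex{2,2,1,1,0} = 3
G(12) = mex{3,2,1,1,1} = 0
G(13) = mex{3,2,2,1,1} = 0
G(14) = mex{3,3,2,2,1} = 0
G(15) = mex{0,3,2,2,2} = 1
G_A(15) = 1.
Heap B, S = {5, 6, 9}:
n :  0  1  2  3  4  5  6  7  8  9 10 11 12 13 14 15 16
G :  0  0  0  0  0  1  1  1  1  1  2  2  2  2  0  0  0
G_B(16) = 0.
Combined Grundy value = 1 ⊕ 0 = 1.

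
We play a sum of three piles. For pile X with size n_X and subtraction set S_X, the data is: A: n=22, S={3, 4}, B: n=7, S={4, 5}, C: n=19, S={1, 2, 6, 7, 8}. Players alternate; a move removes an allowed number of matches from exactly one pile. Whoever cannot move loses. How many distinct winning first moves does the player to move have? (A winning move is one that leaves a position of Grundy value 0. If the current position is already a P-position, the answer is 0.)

Pile A, S = {3, 4}:
G(0) = 0
G(1) = mex{} = 0
G(2) = mex{} = 0
G(3) = mex{0} = 1
G(4) = mex{0,0} = 1
G(5) = mex{0,0} = 1
G(6) = mex{1,0} = 2
G(7) = mex{1,1} = 0
G(8) = mex{1,1} = 0
G(9) = mex{2,1} = 0
G(10) = mex{0,2} = 1
G(11) = mex{0,0} = 1
G(12) = mex{0,0} = 1
G(13) = mex{1,0} = 2
G(14) = mex{1,1} = 0
G(15) = mex{1,1} = 0
G(16) = mex{2,1} = 0
G(17) = mex{0,2} = 1
G(18) = mex{0,0} = 1
G(19) = mex{0,0} = 1
G(20) = mex{1,0} = 2
G(21) = mex{1,1} = 0
G(22) = mex{1,1} = 0
G_A(22) = 0.
Pile B, S = {4, 5}:
G(0) = 0
G(1) = mex{} = 0
G(2) = mex{} = 0
G(3) = mex{} = 0
G(4) = mex{0} = 1
G(5) = mex{0,0} = 1
G(6) = mex{0,0} = 1
G(7) = mex{0,0} = 1
G_B(7) = 1.
Pile C, S = {1, 2, 6, 7, 8}:
G(0) = 0
G(1) = mex{0} = 1
G(2) = mex{1,0} = 2
G(3) = mex{2,1} = 0
G(4) = mex{0,2} = 1
G(5) = mex{1,0} = 2
G(6) = mex{2,1,0} = 3
G(7) = mex{3,2,1,0} = 4
G(8) = mex{4,3,2,1,0} = 5
G(9) = mex{5,4,0,2,1} = 3
G(10) = mex{3,5,1,0,2} = 4
G(11) = mex{4,3,2,1,0} = 5
G(12) = mex{5,4,3,2,1} = 0
G(13) = mex{0,5,4,3,2} = 1
G(14) = mex{1,0,5,4,3} = 2
G(15) = mex{2,1,3,5,4} = 0
G(16) = mex{0,2,4,3,5} = 1
G(17) = mex{1,0,5,4,3} = 2
G(18) = mex{2,1,0,5,4} = 3
G(19) = mex{3,2,1,0,5} = 4
G_C(19) = 4.
Combined Grundy value = 0 ⊕ 1 ⊕ 4 = 5.
A winning move leaves total XOR = 0, i.e. changes one component's Grundy value g to g ⊕ X where X is the current total.
Pile A: need g' = 0⊕5 = 5. Options: 22−3→G=1, 22−4→G=1. Hits: 0.
Pile B: need g' = 1⊕5 = 4. Options: 7−4→G=0, 7−5→G=0. Hits: 0.
Pile C: need g' = 4⊕5 = 1. Options: 19−1→G=3, 19−2→G=2, 19−6→G=1, 19−7→G=0, 19−8→G=5. Hits: 1.

1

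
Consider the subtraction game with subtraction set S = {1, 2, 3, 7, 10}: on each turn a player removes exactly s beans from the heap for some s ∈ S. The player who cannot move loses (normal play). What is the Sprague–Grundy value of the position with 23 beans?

3

G(0) = 0
G(1) = mex{0} = 1
G(2) = mex{1,0} = 2
G(3) = mex{2,1,0} = 3
G(4) = mex{3,2,1} = 0
G(5) = mex{0,3,2} = 1
G(6) = mex{1,0,3} = 2
G(7) = mex{2,1,0,0} = 3
G(8) = mex{3,2,1,1} = 0
G(9) = mex{0,3,2,2} = 1
G(10) = mex{1,0,3,3,0} = 2
G(11) = mex{2,1,0,0,1} = 3
G(12) = mex{3,2,1,1,2} = 0
G(13) = mex{0,3,2,2,3} = 1
G(14) = mex{1,0,3,3,0} = 2
G(15) = mex{2,1,0,0,1} = 3
G(16) = mex{3,2,1,1,2} = 0
G(17) = mex{0,3,2,2,3} = 1
G(18) = mex{1,0,3,3,0} = 2
G(19) = mex{2,1,0,0,1} = 3
G(20) = mex{3,2,1,1,2} = 0
G(21) = mex{0,3,2,2,3} = 1
G(22) = mex{1,0,3,3,0} = 2
G(23) = mex{2,1,0,0,1} = 3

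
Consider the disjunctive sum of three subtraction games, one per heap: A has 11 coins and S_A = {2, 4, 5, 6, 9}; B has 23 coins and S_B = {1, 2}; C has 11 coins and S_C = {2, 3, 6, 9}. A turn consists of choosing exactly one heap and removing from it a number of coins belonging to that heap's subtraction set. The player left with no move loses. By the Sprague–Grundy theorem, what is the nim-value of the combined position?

Heap A, S = {2, 4, 5, 6, 9}:
n :  0  1  2  3  4  5  6  7  8  9 10 11
G :  0  0  1  1  2  2  3  3  0  4  1  0
G_A(11) = 0.
Heap B, S = {1, 2}:
n :  0  1  2  3  4  5  6  7  8  9 10 11 12 13 14 15 16 17 18 19 20 21 22 23
G :  0  1  2  0  1  2  0  1  2  0  1  2  0  1  2  0  1  2  0  1  2  0  1  2
G_B(23) = 2.
Heap C, S = {2, 3, 6, 9}:
n :  0  1  2  3  4  5  6  7  8  9 10 11
G :  0  0  1  1  2  0  3  1  2  2  3  3
G_C(11) = 3.
Combined Grundy value = 0 ⊕ 2 ⊕ 3 = 1.

1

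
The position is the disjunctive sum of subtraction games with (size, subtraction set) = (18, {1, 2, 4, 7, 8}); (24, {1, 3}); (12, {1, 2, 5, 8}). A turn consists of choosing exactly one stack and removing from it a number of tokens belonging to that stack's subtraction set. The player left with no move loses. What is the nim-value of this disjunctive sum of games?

Stack A, S = {1, 2, 4, 7, 8}:
G(0) = 0
G(1) = mex{0} = 1
G(2) = mex{1,0} = 2
G(3) = mex{2,1} = 0
G(4) = mex{0,2,0} = 1
G(5) = mex{1,0,1} = 2
G(6) = mex{2,1,2} = 0
G(7) = mex{0,2,0,0} = 1
G(8) = mex{1,0,1,1,0} = 2
G(9) = mex{2,1,2,2,1} = 0
G(10) = mex{0,2,0,0,2} = 1
G(11) = mex{1,0,1,1,0} = 2
G(12) = mex{2,1,2,2,1} = 0
G(13) = mex{0,2,0,0,2} = 1
G(14) = mex{1,0,1,1,0} = 2
G(15) = mex{2,1,2,2,1} = 0
G(16) = mex{0,2,0,0,2} = 1
G(17) = mex{1,0,1,1,0} = 2
G(18) = mex{2,1,2,2,1} = 0
G_A(18) = 0.
Stack B, S = {1, 3}:
G(0) = 0
G(1) = mex{0} = 1
G(2) = mex{1} = 0
G(3) = mex{0,0} = 1
G(4) = mex{1,1} = 0
G(5) = mex{0,0} = 1
G(6) = mex{1,1} = 0
G(7) = mex{0,0} = 1
G(8) = mex{1,1} = 0
G(9) = mex{0,0} = 1
G(10) = mex{1,1} = 0
G(11) = mex{0,0} = 1
G(12) = mex{1,1} = 0
G(13) = mex{0,0} = 1
G(14) = mex{1,1} = 0
G(15) = mex{0,0} = 1
G(16) = mex{1,1} = 0
G(17) = mex{0,0} = 1
G(18) = mex{1,1} = 0
G(19) = mex{0,0} = 1
G(20) = mex{1,1} = 0
G(21) = mex{0,0} = 1
G(22) = mex{1,1} = 0
G(23) = mex{0,0} = 1
G(24) = mex{1,1} = 0
G_B(24) = 0.
Stack C, S = {1, 2, 5, 8}:
n :  0  1  2  3  4  5  6  7  8  9 10 11 12
G :  0  1  2  0  1  2  0  1  2  0  1  2  0
G_C(12) = 0.
Combined Grundy value = 0 ⊕ 0 ⊕ 0 = 0.

0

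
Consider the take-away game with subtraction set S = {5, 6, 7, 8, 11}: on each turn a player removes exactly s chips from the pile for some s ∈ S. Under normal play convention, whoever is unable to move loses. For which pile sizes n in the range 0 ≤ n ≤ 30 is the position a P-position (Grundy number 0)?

0, 1, 2, 3, 4, 16, 17, 18, 19, 20

n :  0  1  2  3  4  5  6  7  8  9 10 11 12 13 14 15 16 17 18 19 20 21 22 23 24 25 26 27 28 29 30
G :  0  0  0  0  0  1  1  1  1  1  2  2  2  2  2  3  0  0  0  0  0  1  1  1  1  1  2  2  2  2  2
P-positions are exactly the n with G(n) = 0.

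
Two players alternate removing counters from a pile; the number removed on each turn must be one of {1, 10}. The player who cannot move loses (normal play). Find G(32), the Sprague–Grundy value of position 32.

G(0) = 0
G(1) = mex{0} = 1
G(2) = mex{1} = 0
G(3) = mex{0} = 1
G(4) = mex{1} = 0
G(5) = mex{0} = 1
G(6) = mex{1} = 0
G(7) = mex{0} = 1
G(8) = mex{1} = 0
G(9) = mex{0} = 1
G(10) = mex{1,0} = 2
G(11) = mex{2,1} = 0
G(12) = mex{0,0} = 1
G(13) = mex{1,1} = 0
G(14) = mex{0,0} = 1
G(15) = mex{1,1} = 0
G(16) = mex{0,0} = 1
G(17) = mex{1,1} = 0
G(18) = mex{0,0} = 1
G(19) = mex{1,1} = 0
G(20) = mex{0,2} = 1
G(21) = mex{1,0} = 2
G(22) = mex{2,1} = 0
G(23) = mex{0,0} = 1
G(24) = mex{1,1} = 0
G(25) = mex{0,0} = 1
G(26) = mex{1,1} = 0
G(27) = mex{0,0} = 1
G(28) = mex{1,1} = 0
G(29) = mex{0,0} = 1
G(30) = mex{1,1} = 0
G(31) = mex{0,2} = 1
G(32) = mex{1,0} = 2

2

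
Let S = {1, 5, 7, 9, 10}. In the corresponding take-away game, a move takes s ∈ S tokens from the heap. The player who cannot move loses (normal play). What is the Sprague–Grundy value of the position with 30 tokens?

n :  0  1  2  3  4  5  6  7  8  9 10 11 12 13 14 15 16 17 18 19 20 21 22 23 24 25 26 27 28 29 30
G :  0  1  0  1  0  1  0  1  0  1  2  3  2  3  2  3  2  3  2  0  1  0  1  0  1  0  1  0  1  2  3

3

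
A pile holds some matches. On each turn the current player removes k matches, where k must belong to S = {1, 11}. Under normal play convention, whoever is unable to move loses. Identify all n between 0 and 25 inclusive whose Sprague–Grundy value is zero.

n :  0  1  2  3  4  5  6  7  8  9 10 11 12 13 14 15 16 17 18 19 20 21 22 23 24 25
G :  0  1  0  1  0  1  0  1  0  1  0  1  0  1  0  1  0  1  0  1  0  1  0  1  0  1
P-positions are exactly the n with G(n) = 0.

0, 2, 4, 6, 8, 10, 12, 14, 16, 18, 20, 22, 24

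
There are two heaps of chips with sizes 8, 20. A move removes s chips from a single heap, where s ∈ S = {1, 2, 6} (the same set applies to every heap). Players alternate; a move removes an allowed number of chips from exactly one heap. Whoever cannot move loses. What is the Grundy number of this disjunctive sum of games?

All heaps use S = {1, 2, 6}:
G(0) = 0
G(1) = mex{0} = 1
G(2) = mex{1,0} = 2
G(3) = mex{2,1} = 0
G(4) = mex{0,2} = 1
G(5) = mex{1,0} = 2
G(6) = mex{2,1,0} = 3
G(7) = mex{3,2,1} = 0
G(8) = mex{0,3,2} = 1
G(9) = mex{1,0,0} = 2
G(10) = mex{2,1,1} = 0
G(11) = mex{0,2,2} = 1
G(12) = mex{1,0,3} = 2
G(13) = mex{2,1,0} = 3
G(14) = mex{3,2,1} = 0
G(15) = mex{0,3,2} = 1
G(16) = mex{1,0,0} = 2
G(17) = mex{2,1,1} = 0
G(18) = mex{0,2,2} = 1
G(19) = mex{1,0,3} = 2
G(20) = mex{2,1,0} = 3
Heap A: G(8) = 1.
Heap B: G(20) = 3.
Combined Grundy value = 1 ⊕ 3 = 2.

2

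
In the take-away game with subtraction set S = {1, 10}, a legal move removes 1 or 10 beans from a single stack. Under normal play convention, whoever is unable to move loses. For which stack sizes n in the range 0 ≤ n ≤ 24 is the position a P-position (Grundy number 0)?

n :  0  1  2  3  4  5  6  7  8  9 10 11 12 13 14 15 16 17 18 19 20 21 22 23 24
G :  0  1  0  1  0  1  0  1  0  1  2  0  1  0  1  0  1  0  1  0  1  2  0  1  0
P-positions are exactly the n with G(n) = 0.

0, 2, 4, 6, 8, 11, 13, 15, 17, 19, 22, 24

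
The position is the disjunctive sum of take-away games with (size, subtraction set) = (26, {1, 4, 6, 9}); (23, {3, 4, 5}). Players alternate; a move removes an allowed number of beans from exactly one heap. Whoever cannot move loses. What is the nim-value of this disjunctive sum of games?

3

Heap A, S = {1, 4, 6, 9}:
G(0) = 0
G(1) = mex{0} = 1
G(2) = mex{1} = 0
G(3) = mex{0} = 1
G(4) = mex{1,0} = 2
G(5) = mex{2,1} = 0
G(6) = mex{0,0,0} = 1
G(7) = mex{1,1,1} = 0
G(8) = mex{0,2,0} = 1
G(9) = mex{1,0,1,0} = 2
G(10) = mex{2,1,2,1} = 0
G(11) = mex{0,0,0,0} = 1
G(12) = mex{1,1,1,1} = 0
G(13) = mex{0,2,0,2} = 1
G(14) = mex{1,0,1,0} = 2
G(15) = mex{2,1,2,1} = 0
G(16) = mex{0,0,0,0} = 1
G(17) = mex{1,1,1,1} = 0
G(18) = mex{0,2,0,2} = 1
G(19) = mex{1,0,1,0} = 2
G(20) = mex{2,1,2,1} = 0
G(21) = mex{0,0,0,0} = 1
G(22) = mex{1,1,1,1} = 0
G(23) = mex{0,2,0,2} = 1
G(24) = mex{1,0,1,0} = 2
G(25) = mex{2,1,2,1} = 0
G(26) = mex{0,0,0,0} = 1
G_A(26) = 1.
Heap B, S = {3, 4, 5}:
G(0) = 0
G(1) = mex{} = 0
G(2) = mex{} = 0
G(3) = mex{0} = 1
G(4) = mex{0,0} = 1
G(5) = mex{0,0,0} = 1
G(6) = mex{1,0,0} = 2
G(7) = mex{1,1,0} = 2
G(8) = mex{1,1,1} = 0
G(9) = mex{2,1,1} = 0
G(10) = mex{2,2,1} = 0
G(11) = mex{0,2,2} = 1
G(12) = mex{0,0,2} = 1
G(13) = mex{0,0,0} = 1
G(14) = mex{1,0,0} = 2
G(15) = mex{1,1,0} = 2
G(16) = mex{1,1,1} = 0
G(17) = mex{2,1,1} = 0
G(18) = mex{2,2,1} = 0
G(19) = mex{0,2,2} = 1
G(20) = mex{0,0,2} = 1
G(21) = mex{0,0,0} = 1
G(22) = mex{1,0,0} = 2
G(23) = mex{1,1,0} = 2
G_B(23) = 2.
Combined Grundy value = 1 ⊕ 2 = 3.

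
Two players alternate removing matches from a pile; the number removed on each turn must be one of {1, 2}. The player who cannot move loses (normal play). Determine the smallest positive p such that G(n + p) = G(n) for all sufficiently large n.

G(0) = 0
G(1) = mex{0} = 1
G(2) = mex{1,0} = 2
G(3) = mex{2,1} = 0
G(4) = mex{0,2} = 1
G(5) = mex{1,0} = 2
G(6) = mex{2,1} = 0
G(7) = mex{0,2} = 1
G(8) = mex{1,0} = 2
G(9) = mex{2,1} = 0
G(10) = mex{0,2} = 1
G(11) = mex{1,0} = 2
G(12) = mex{2,1} = 0
G(13) = mex{0,2} = 1
G(14) = mex{1,0} = 2
G(n+3) = G(n) holds for n = 0,…,1 (a full window of length max(S) = 2), so the sequence is purely periodic with period 3.

3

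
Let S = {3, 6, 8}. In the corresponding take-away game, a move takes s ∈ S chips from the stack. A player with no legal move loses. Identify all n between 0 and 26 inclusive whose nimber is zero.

G(0) = 0
G(1) = mex{} = 0
G(2) = mex{} = 0
G(3) = mex{0} = 1
G(4) = mex{0} = 1
G(5) = mex{0} = 1
G(6) = mex{1,0} = 2
G(7) = mex{1,0} = 2
G(8) = mex{1,0,0} = 2
G(9) = mex{2,1,0} = 3
G(10) = mex{2,1,0} = 3
G(11) = mex{2,1,1} = 0
G(12) = mex{3,2,1} = 0
G(13) = mex{3,2,1} = 0
G(14) = mex{0,2,2} = 1
G(15) = mex{0,3,2} = 1
G(16) = mex{0,3,2} = 1
G(17) = mex{1,0,3} = 2
G(18) = mex{1,0,3} = 2
G(19) = mex{1,0,0} = 2
G(20) = mex{2,1,0} = 3
G(21) = mex{2,1,0} = 3
G(22) = mex{2,1,1} = 0
G(23) = mex{3,2,1} = 0
G(24) = mex{3,2,1} = 0
G(25) = mex{0,2,2} = 1
G(26) = mex{0,3,2} = 1
P-positions are exactly the n with G(n) = 0.

0, 1, 2, 11, 12, 13, 22, 23, 24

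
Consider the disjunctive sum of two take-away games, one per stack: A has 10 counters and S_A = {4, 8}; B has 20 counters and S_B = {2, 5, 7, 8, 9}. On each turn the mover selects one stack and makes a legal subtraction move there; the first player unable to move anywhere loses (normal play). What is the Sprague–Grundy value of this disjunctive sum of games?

Stack A, S = {4, 8}:
G(0) = 0
G(1) = mex{} = 0
G(2) = mex{} = 0
G(3) = mex{} = 0
G(4) = mex{0} = 1
G(5) = mex{0} = 1
G(6) = mex{0} = 1
G(7) = mex{0} = 1
G(8) = mex{1,0} = 2
G(9) = mex{1,0} = 2
G(10) = mex{1,0} = 2
G_A(10) = 2.
Stack B, S = {2, 5, 7, 8, 9}:
G(0) = 0
G(1) = mex{} = 0
G(2) = mex{0} = 1
G(3) = mex{0} = 1
G(4) = mex{1} = 0
G(5) = mex{1,0} = 2
G(6) = mex{0,0} = 1
G(7) = mex{2,1,0} = 3
G(8) = mex{1,1,0,0} = 2
G(9) = mex{3,0,1,0,0} = 2
G(10) = mex{2,2,1,1,0} = 3
G(11) = mex{2,1,0,1,1} = 3
G(12) = mex{3,3,2,0,1} = 4
G(13) = mex{3,2,1,2,0} = 4
G(14) = mex{4,2,3,1,2} = 0
G(15) = mex{4,3,2,3,1} = 0
G(16) = mex{0,3,2,2,3} = 1
G(17) = mex{0,4,3,2,2} = 1
G(18) = mex{1,4,3,3,2} = 0
G(19) = mex{1,0,4,3,3} = 2
G(20) = mex{0,0,4,4,3} = 1
G_B(20) = 1.
Combined Grundy value = 2 ⊕ 1 = 3.

3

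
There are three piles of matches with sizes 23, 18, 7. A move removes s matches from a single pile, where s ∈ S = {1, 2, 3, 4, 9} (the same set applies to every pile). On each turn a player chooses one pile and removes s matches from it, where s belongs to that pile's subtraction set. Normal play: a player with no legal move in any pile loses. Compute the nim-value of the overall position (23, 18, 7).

All piles use S = {1, 2, 3, 4, 9}:
n :  0  1  2  3  4  5  6  7  8  9 10 11 12 13 14 15 16 17 18 19 20 21 22 23
G :  0  1  2  3  4  0  1  2  3  4  0  1  2  3  4  0  1  2  3  4  0  1  2  3
Pile A: G(23) = 3.
Pile B: G(18) = 3.
Pile C: G(7) = 2.
Combined Grundy value = 3 ⊕ 3 ⊕ 2 = 2.

2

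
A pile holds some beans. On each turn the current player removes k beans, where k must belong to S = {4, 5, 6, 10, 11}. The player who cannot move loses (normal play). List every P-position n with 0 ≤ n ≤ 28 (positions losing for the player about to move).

G(0) = 0
G(1) = mex{} = 0
G(2) = mex{} = 0
G(3) = mex{} = 0
G(4) = mex{0} = 1
G(5) = mex{0,0} = 1
G(6) = mex{0,0,0} = 1
G(7) = mex{0,0,0} = 1
G(8) = mex{1,0,0} = 2
G(9) = mex{1,1,0} = 2
G(10) = mex{1,1,1,0} = 2
G(11) = mex{1,1,1,0,0} = 2
G(12) = mex{2,1,1,0,0} = 3
G(13) = mex{2,2,1,0,0} = 3
G(14) = mex{2,2,2,1,0} = 3
G(15) = mex{2,2,2,1,1} = 0
G(16) = mex{3,2,2,1,1} = 0
G(17) = mex{3,3,2,1,1} = 0
G(18) = mex{3,3,3,2,1} = 0
G(19) = mex{0,3,3,2,2} = 1
G(20) = mex{0,0,3,2,2} = 1
G(21) = mex{0,0,0,2,2} = 1
G(22) = mex{0,0,0,3,2} = 1
G(23) = mex{1,0,0,3,3} = 2
G(24) = mex{1,1,0,3,3} = 2
G(25) = mex{1,1,1,0,3} = 2
G(26) = mex{1,1,1,0,0} = 2
G(27) = mex{2,1,1,0,0} = 3
G(28) = mex{2,2,1,0,0} = 3
P-positions are exactly the n with G(n) = 0.

0, 1, 2, 3, 15, 16, 17, 18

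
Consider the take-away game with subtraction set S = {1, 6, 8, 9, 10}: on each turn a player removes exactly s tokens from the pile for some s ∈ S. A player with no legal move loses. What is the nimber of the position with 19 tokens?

G(0) = 0
G(1) = mex{0} = 1
G(2) = mex{1} = 0
G(3) = mex{0} = 1
G(4) = mex{1} = 0
G(5) = mex{0} = 1
G(6) = mex{1,0} = 2
G(7) = mex{2,1} = 0
G(8) = mex{0,0,0} = 1
G(9) = mex{1,1,1,0} = 2
G(10) = mex{2,0,0,1,0} = 3
G(11) = mex{3,1,1,0,1} = 2
G(12) = mex{2,2,0,1,0} = 3
G(13) = mex{3,0,1,0,1} = 2
G(14) = mex{2,1,2,1,0} = 3
G(15) = mex{3,2,0,2,1} = 4
G(16) = mex{4,3,1,0,2} = 5
G(17) = mex{5,2,2,1,0} = 3
G(18) = mex{3,3,3,2,1} = 0
G(19) = mex{0,2,2,3,2} = 1

1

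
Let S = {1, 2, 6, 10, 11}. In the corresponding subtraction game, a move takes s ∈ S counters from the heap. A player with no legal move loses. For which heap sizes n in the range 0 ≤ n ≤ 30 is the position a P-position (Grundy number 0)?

n :  0  1  2  3  4  5  6  7  8  9 10 11 12 13 14 15 16 17 18 19 20 21 22 23 24 25 26 27 28 29 30
G :  0  1  2  0  1  2  3  0  1  2  3  4  0  1  2  0  1  2  3  0  1  2  3  4  0  1  2  0  1  2  3
P-positions are exactly the n with G(n) = 0.

0, 3, 7, 12, 15, 19, 24, 27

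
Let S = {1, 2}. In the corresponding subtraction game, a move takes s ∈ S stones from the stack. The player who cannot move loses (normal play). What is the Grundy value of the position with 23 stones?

G(0) = 0
G(1) = mex{0} = 1
G(2) = mex{1,0} = 2
G(3) = mex{2,1} = 0
G(4) = mex{0,2} = 1
G(5) = mex{1,0} = 2
G(6) = mex{2,1} = 0
G(7) = mex{0,2} = 1
G(8) = mex{1,0} = 2
G(9) = mex{2,1} = 0
G(10) = mex{0,2} = 1
G(11) = mex{1,0} = 2
G(12) = mex{2,1} = 0
G(13) = mex{0,2} = 1
G(14) = mex{1,0} = 2
G(15) = mex{2,1} = 0
G(16) = mex{0,2} = 1
G(17) = mex{1,0} = 2
G(18) = mex{2,1} = 0
G(19) = mex{0,2} = 1
G(20) = mex{1,0} = 2
G(21) = mex{2,1} = 0
G(22) = mex{0,2} = 1
G(23) = mex{1,0} = 2

2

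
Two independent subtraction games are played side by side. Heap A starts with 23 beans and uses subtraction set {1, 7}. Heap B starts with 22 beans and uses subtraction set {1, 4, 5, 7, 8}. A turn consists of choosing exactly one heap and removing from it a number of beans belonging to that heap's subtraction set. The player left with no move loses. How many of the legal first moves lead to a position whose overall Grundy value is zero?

Heap A, S = {1, 7}:
n :  0  1  2  3  4  5  6  7  8  9 10 11 12 13 14 15 16 17 18 19 20 21 22 23
G :  0  1  0  1  0  1  0  1  0  1  0  1  0  1  0  1  0  1  0  1  0  1  0  1
G_A(23) = 1.
Heap B, S = {1, 4, 5, 7, 8}:
G(0) = 0
G(1) = mex{0} = 1
G(2) = mex{1} = 0
G(3) = mex{0} = 1
G(4) = mex{1,0} = 2
G(5) = mex{2,1,0} = 3
G(6) = mex{3,0,1} = 2
G(7) = mex{2,1,0,0} = 3
G(8) = mex{3,2,1,1,0} = 4
G(9) = mex{4,3,2,0,1} = 5
G(10) = mex{5,2,3,1,0} = 4
G(11) = mex{4,3,2,2,1} = 0
G(12) = mex{0,4,3,3,2} = 1
G(13) = mex{1,5,4,2,3} = 0
G(14) = mex{0,4,5,3,2} = 1
G(15) = mex{1,0,4,4,3} = 2
G(16) = mex{2,1,0,5,4} = 3
G(17) = mex{3,0,1,4,5} = 2
G(18) = mex{2,1,0,0,4} = 3
G(19) = mex{3,2,1,1,0} = 4
G(20) = mex{4,3,2,0,1} = 5
G(21) = mex{5,2,3,1,0} = 4
G(22) = mex{4,3,2,2,1} = 0
G_B(22) = 0.
Combined Grundy value = 1 ⊕ 0 = 1.
A winning move leaves total XOR = 0, i.e. changes one component's Grundy value g to g ⊕ X where X is the current total.
Heap A: need g' = 1⊕1 = 0. Options: 23−1→G=0, 23−7→G=0. Hits: 2.
Heap B: need g' = 0⊕1 = 1. Options: 22−1→G=4, 22−4→G=3, 22−5→G=2, 22−7→G=2, 22−8→G=1. Hits: 1.

3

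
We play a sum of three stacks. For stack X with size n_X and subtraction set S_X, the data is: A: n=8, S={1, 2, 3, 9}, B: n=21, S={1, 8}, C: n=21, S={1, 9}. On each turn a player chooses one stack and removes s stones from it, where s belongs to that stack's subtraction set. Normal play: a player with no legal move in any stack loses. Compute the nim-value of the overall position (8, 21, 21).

0

Stack A, S = {1, 2, 3, 9}:
G(0) = 0
G(1) = mex{0} = 1
G(2) = mex{1,0} = 2
G(3) = mex{2,1,0} = 3
G(4) = mex{3,2,1} = 0
G(5) = mex{0,3,2} = 1
G(6) = mex{1,0,3} = 2
G(7) = mex{2,1,0} = 3
G(8) = mex{3,2,1} = 0
G_A(8) = 0.
Stack B, S = {1, 8}:
n :  0  1  2  3  4  5  6  7  8  9 10 11 12 13 14 15 16 17 18 19 20 21
G :  0  1  0  1  0  1  0  1  2  0  1  0  1  0  1  0  1  2  0  1  0  1
G_B(21) = 1.
Stack C, S = {1, 9}:
G(0) = 0
G(1) = mex{0} = 1
G(2) = mex{1} = 0
G(3) = mex{0} = 1
G(4) = mex{1} = 0
G(5) = mex{0} = 1
G(6) = mex{1} = 0
G(7) = mex{0} = 1
G(8) = mex{1} = 0
G(9) = mex{0,0} = 1
G(10) = mex{1,1} = 0
G(11) = mex{0,0} = 1
G(12) = mex{1,1} = 0
G(13) = mex{0,0} = 1
G(14) = mex{1,1} = 0
G(15) = mex{0,0} = 1
G(16) = mex{1,1} = 0
G(17) = mex{0,0} = 1
G(18) = mex{1,1} = 0
G(19) = mex{0,0} = 1
G(20) = mex{1,1} = 0
G(21) = mex{0,0} = 1
G_C(21) = 1.
Combined Grundy value = 0 ⊕ 1 ⊕ 1 = 0.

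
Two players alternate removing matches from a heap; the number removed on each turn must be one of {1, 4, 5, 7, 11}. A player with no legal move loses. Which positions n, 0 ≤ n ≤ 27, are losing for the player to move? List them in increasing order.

0, 2, 8, 10, 16, 18, 24, 26

G(0) = 0
G(1) = mex{0} = 1
G(2) = mex{1} = 0
G(3) = mex{0} = 1
G(4) = mex{1,0} = 2
G(5) = mex{2,1,0} = 3
G(6) = mex{3,0,1} = 2
G(7) = mex{2,1,0,0} = 3
G(8) = mex{3,2,1,1} = 0
G(9) = mex{0,3,2,0} = 1
G(10) = mex{1,2,3,1} = 0
G(11) = mex{0,3,2,2,0} = 1
G(12) = mex{1,0,3,3,1} = 2
G(13) = mex{2,1,0,2,0} = 3
G(14) = mex{3,0,1,3,1} = 2
G(15) = mex{2,1,0,0,2} = 3
G(16) = mex{3,2,1,1,3} = 0
G(17) = mex{0,3,2,0,2} = 1
G(18) = mex{1,2,3,1,3} = 0
G(19) = mex{0,3,2,2,0} = 1
G(20) = mex{1,0,3,3,1} = 2
G(21) = mex{2,1,0,2,0} = 3
G(22) = mex{3,0,1,3,1} = 2
G(23) = mex{2,1,0,0,2} = 3
G(24) = mex{3,2,1,1,3} = 0
G(25) = mex{0,3,2,0,2} = 1
G(26) = mex{1,2,3,1,3} = 0
G(27) = mex{0,3,2,2,0} = 1
P-positions are exactly the n with G(n) = 0.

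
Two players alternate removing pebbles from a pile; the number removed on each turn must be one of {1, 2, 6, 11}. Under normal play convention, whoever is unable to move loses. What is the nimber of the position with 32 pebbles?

G(0) = 0
G(1) = mex{0} = 1
G(2) = mex{1,0} = 2
G(3) = mex{2,1} = 0
G(4) = mex{0,2} = 1
G(5) = mex{1,0} = 2
G(6) = mex{2,1,0} = 3
G(7) = mex{3,2,1} = 0
G(8) = mex{0,3,2} = 1
G(9) = mex{1,0,0} = 2
G(10) = mex{2,1,1} = 0
G(11) = mex{0,2,2,0} = 1
G(12) = mex{1,0,3,1} = 2
G(13) = mex{2,1,0,2} = 3
G(14) = mex{3,2,1,0} = 4
G(15) = mex{4,3,2,1} = 0
G(16) = mex{0,4,0,2} = 1
G(17) = mex{1,0,1,3} = 2
G(18) = mex{2,1,2,0} = 3
G(19) = mex{3,2,3,1} = 0
G(20) = mex{0,3,4,2} = 1
G(21) = mex{1,0,0,0} = 2
G(22) = mex{2,1,1,1} = 0
G(23) = mex{0,2,2,2} = 1
G(24) = mex{1,0,3,3} = 2
G(25) = mex{2,1,0,4} = 3
G(26) = mex{3,2,1,0} = 4
G(27) = mex{4,3,2,1} = 0
G(28) = mex{0,4,0,2} = 1
G(29) = mex{1,0,1,3} = 2
G(30) = mex{2,1,2,0} = 3
G(31) = mex{3,2,3,1} = 0
G(32) = mex{0,3,4,2} = 1

1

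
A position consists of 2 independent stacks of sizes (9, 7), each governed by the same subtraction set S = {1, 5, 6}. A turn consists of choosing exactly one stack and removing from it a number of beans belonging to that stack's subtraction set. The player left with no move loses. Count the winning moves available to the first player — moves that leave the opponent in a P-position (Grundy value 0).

0

All stacks use S = {1, 5, 6}:
n : 0 1 2 3 4 5 6 7 8 9
G : 0 1 0 1 0 1 2 3 2 3
Stack A: G(9) = 3.
Stack B: G(7) = 3.
Combined Grundy value = 3 ⊕ 3 = 0.
A winning move leaves total XOR = 0, i.e. changes one component's Grundy value g to g ⊕ X where X is the current total.
Stack A: target g' = 3⊕0 = 3, but every legal move changes the Grundy value (mex property), so 0 moves.
Stack B: target g' = 3⊕0 = 3, but every legal move changes the Grundy value (mex property), so 0 moves.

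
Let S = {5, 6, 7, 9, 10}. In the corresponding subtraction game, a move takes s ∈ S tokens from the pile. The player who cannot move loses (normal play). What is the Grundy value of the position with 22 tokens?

1

G(0) = 0
G(1) = mex{} = 0
G(2) = mex{} = 0
G(3) = mex{} = 0
G(4) = mex{} = 0
G(5) = mex{0} = 1
G(6) = mex{0,0} = 1
G(7) = mex{0,0,0} = 1
G(8) = mex{0,0,0} = 1
G(9) = mex{0,0,0,0} = 1
G(10) = mex{1,0,0,0,0} = 2
G(11) = mex{1,1,0,0,0} = 2
G(12) = mex{1,1,1,0,0} = 2
G(13) = mex{1,1,1,0,0} = 2
G(14) = mex{1,1,1,1,0} = 2
G(15) = mex{2,1,1,1,1} = 0
G(16) = mex{2,2,1,1,1} = 0
G(17) = mex{2,2,2,1,1} = 0
G(18) = mex{2,2,2,1,1} = 0
G(19) = mex{2,2,2,2,1} = 0
G(20) = mex{0,2,2,2,2} = 1
G(21) = mex{0,0,2,2,2} = 1
G(22) = mex{0,0,0,2,2} = 1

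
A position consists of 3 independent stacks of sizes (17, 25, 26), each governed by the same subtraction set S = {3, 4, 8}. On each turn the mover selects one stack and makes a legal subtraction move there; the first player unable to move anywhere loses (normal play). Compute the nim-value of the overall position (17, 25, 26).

All stacks use S = {3, 4, 8}:
n :  0  1  2  3  4  5  6  7  8  9 10 11 12 13 14 15 16 17 18 19 20 21 22 23 24 25 26
G :  0  0  0  1  1  1  2  0  2  3  1  3  0  0  0  1  1  1  2  0  2  3  1  3  0  0  0
Stack A: G(17) = 1.
Stack B: G(25) = 0.
Stack C: G(26) = 0.
Combined Grundy value = 1 ⊕ 0 ⊕ 0 = 1.

1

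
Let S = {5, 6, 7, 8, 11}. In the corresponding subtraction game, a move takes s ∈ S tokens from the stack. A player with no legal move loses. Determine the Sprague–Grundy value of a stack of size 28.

2

n :  0  1  2  3  4  5  6  7  8  9 10 11 12 13 14 15 16 17 18 19 20 21 22 23 24 25 26 27 28
G :  0  0  0  0  0  1  1  1  1  1  2  2  2  2  2  3  0  0  0  0  0  1  1  1  1  1  2  2  2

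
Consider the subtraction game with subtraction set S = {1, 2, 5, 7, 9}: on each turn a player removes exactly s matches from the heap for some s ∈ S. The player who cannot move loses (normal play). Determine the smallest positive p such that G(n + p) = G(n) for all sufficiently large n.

14

n :  0  1  2  3  4  5  6  7  8  9 10 11 12 13 14 15 16 17 18 19 20 21 22 23 24 25 26 27 28 29
G :  0  1  2  0  1  2  0  1  2  3  4  5  3  4  0  1  2  0  1  2  0  1  2  3  4  5  3  4  0  1
G(n+14) = G(n) holds for n = 0,…,8 (a full window of length max(S) = 9), so the sequence is purely periodic with period 14.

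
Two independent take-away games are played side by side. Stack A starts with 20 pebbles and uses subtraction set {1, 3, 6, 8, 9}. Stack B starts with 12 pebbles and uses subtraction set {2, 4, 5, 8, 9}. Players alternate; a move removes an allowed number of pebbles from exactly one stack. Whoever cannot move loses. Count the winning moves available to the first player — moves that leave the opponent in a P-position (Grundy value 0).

2

Stack A, S = {1, 3, 6, 8, 9}:
n :  0  1  2  3  4  5  6  7  8  9 10 11 12 13 14 15 16 17 18 19 20
G :  0  1  0  1  0  1  2  3  2  3  2  3  4  5  0  1  0  1  0  1  2
G_A(20) = 2.
Stack B, S = {2, 4, 5, 8, 9}:
G(0) = 0
G(1) = mex{} = 0
G(2) = mex{0} = 1
G(3) = mex{0} = 1
G(4) = mex{1,0} = 2
G(5) = mex{1,0,0} = 2
G(6) = mex{2,1,0} = 3
G(7) = mex{2,1,1} = 0
G(8) = mex{3,2,1,0} = 4
G(9) = mex{0,2,2,0,0} = 1
G(10) = mex{4,3,2,1,0} = 5
G(11) = mex{1,0,3,1,1} = 2
G(12) = mex{5,4,0,2,1} = 3
G_B(12) = 3.
Combined Grundy value = 2 ⊕ 3 = 1.
A winning move leaves total XOR = 0, i.e. changes one component's Grundy value g to g ⊕ X where X is the current total.
Stack A: need g' = 2⊕1 = 3. Options: 20−1→G=1, 20−3→G=1, 20−6→G=0, 20−8→G=4, 20−9→G=3. Hits: 1.
Stack B: need g' = 3⊕1 = 2. Options: 12−2→G=5, 12−4→G=4, 12−5→G=0, 12−8→G=2, 12−9→G=1. Hits: 1.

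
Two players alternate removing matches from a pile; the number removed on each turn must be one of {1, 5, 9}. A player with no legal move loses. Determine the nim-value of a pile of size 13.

n :  0  1  2  3  4  5  6  7  8  9 10 11 12 13
G :  0  1  0  1  0  1  0  1  0  1  0  1  0  1

1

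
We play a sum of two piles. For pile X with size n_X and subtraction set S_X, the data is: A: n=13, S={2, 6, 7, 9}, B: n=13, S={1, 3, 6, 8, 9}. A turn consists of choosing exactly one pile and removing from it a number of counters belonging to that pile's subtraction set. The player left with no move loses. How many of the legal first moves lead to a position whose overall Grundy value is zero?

1

Pile A, S = {2, 6, 7, 9}:
G(0) = 0
G(1) = mex{} = 0
G(2) = mex{0} = 1
G(3) = mex{0} = 1
G(4) = mex{1} = 0
G(5) = mex{1} = 0
G(6) = mex{0,0} = 1
G(7) = mex{0,0,0} = 1
G(8) = mex{1,1,0} = 2
G(9) = mex{1,1,1,0} = 2
G(10) = mex{2,0,1,0} = 3
G(11) = mex{2,0,0,1} = 3
G(12) = mex{3,1,0,1} = 2
G(13) = mex{3,1,1,0} = 2
G_A(13) = 2.
Pile B, S = {1, 3, 6, 8, 9}:
n :  0  1  2  3  4  5  6  7  8  9 10 11 12 13
G :  0  1  0  1  0  1  2  3  2  3  2  3  4  5
G_B(13) = 5.
Combined Grundy value = 2 ⊕ 5 = 7.
A winning move leaves total XOR = 0, i.e. changes one component's Grundy value g to g ⊕ X where X is the current total.
Pile A: need g' = 2⊕7 = 5. Options: 13−2→G=3, 13−6→G=1, 13−7→G=1, 13−9→G=0. Hits: 0.
Pile B: need g' = 5⊕7 = 2. Options: 13−1→G=4, 13−3→G=2, 13−6→G=3, 13−8→G=1, 13−9→G=0. Hits: 1.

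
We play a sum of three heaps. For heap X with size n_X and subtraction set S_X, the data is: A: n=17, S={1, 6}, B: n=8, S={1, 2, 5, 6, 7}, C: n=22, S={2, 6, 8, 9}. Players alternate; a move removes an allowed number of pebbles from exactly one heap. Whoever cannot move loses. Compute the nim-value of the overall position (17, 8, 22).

5

Heap A, S = {1, 6}:
G(0) = 0
G(1) = mex{0} = 1
G(2) = mex{1} = 0
G(3) = mex{0} = 1
G(4) = mex{1} = 0
G(5) = mex{0} = 1
G(6) = mex{1,0} = 2
G(7) = mex{2,1} = 0
G(8) = mex{0,0} = 1
G(9) = mex{1,1} = 0
G(10) = mex{0,0} = 1
G(11) = mex{1,1} = 0
G(12) = mex{0,2} = 1
G(13) = mex{1,0} = 2
G(14) = mex{2,1} = 0
G(15) = mex{0,0} = 1
G(16) = mex{1,1} = 0
G(17) = mex{0,0} = 1
G_A(17) = 1.
Heap B, S = {1, 2, 5, 6, 7}:
n : 0 1 2 3 4 5 6 7 8
G : 0 1 2 0 1 2 3 4 5
G_B(8) = 5.
Heap C, S = {2, 6, 8, 9}:
G(0) = 0
G(1) = mex{} = 0
G(2) = mex{0} = 1
G(3) = mex{0} = 1
G(4) = mex{1} = 0
G(5) = mex{1} = 0
G(6) = mex{0,0} = 1
G(7) = mex{0,0} = 1
G(8) = mex{1,1,0} = 2
G(9) = mex{1,1,0,0} = 2
G(10) = mex{2,0,1,0} = 3
G(11) = mex{2,0,1,1} = 3
G(12) = mex{3,1,0,1} = 2
G(13) = mex{3,1,0,0} = 2
G(14) = mex{2,2,1,0} = 3
G(15) = mex{2,2,1,1} = 0
G(16) = mex{3,3,2,1} = 0
G(17) = mex{0,3,2,2} = 1
G(18) = mex{0,2,3,2} = 1
G(19) = mex{1,2,3,3} = 0
G(20) = mex{1,3,2,3} = 0
G(21) = mex{0,0,2,2} = 1
G(22) = mex{0,0,3,2} = 1
G_C(22) = 1.
Combined Grundy value = 1 ⊕ 5 ⊕ 1 = 5.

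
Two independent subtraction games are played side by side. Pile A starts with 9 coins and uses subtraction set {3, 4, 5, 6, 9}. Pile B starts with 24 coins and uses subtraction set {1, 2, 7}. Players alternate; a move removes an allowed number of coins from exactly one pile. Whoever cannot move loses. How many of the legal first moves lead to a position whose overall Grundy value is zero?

1

Pile A, S = {3, 4, 5, 6, 9}:
G(0) = 0
G(1) = mex{} = 0
G(2) = mex{} = 0
G(3) = mex{0} = 1
G(4) = mex{0,0} = 1
G(5) = mex{0,0,0} = 1
G(6) = mex{1,0,0,0} = 2
G(7) = mex{1,1,0,0} = 2
G(8) = mex{1,1,1,0} = 2
G(9) = mex{2,1,1,1,0} = 3
G_A(9) = 3.
Pile B, S = {1, 2, 7}:
G(0) = 0
G(1) = mex{0} = 1
G(2) = mex{1,0} = 2
G(3) = mex{2,1} = 0
G(4) = mex{0,2} = 1
G(5) = mex{1,0} = 2
G(6) = mex{2,1} = 0
G(7) = mex{0,2,0} = 1
G(8) = mex{1,0,1} = 2
G(9) = mex{2,1,2} = 0
G(10) = mex{0,2,0} = 1
G(11) = mex{1,0,1} = 2
G(12) = mex{2,1,2} = 0
G(13) = mex{0,2,0} = 1
G(14) = mex{1,0,1} = 2
G(15) = mex{2,1,2} = 0
G(16) = mex{0,2,0} = 1
G(17) = mex{1,0,1} = 2
G(18) = mex{2,1,2} = 0
G(19) = mex{0,2,0} = 1
G(20) = mex{1,0,1} = 2
G(21) = mex{2,1,2} = 0
G(22) = mex{0,2,0} = 1
G(23) = mex{1,0,1} = 2
G(24) = mex{2,1,2} = 0
G_B(24) = 0.
Combined Grundy value = 3 ⊕ 0 = 3.
A winning move leaves total XOR = 0, i.e. changes one component's Grundy value g to g ⊕ X where X is the current total.
Pile A: need g' = 3⊕3 = 0. Options: 9−3→G=2, 9−4→G=1, 9−5→G=1, 9−6→G=1, 9−9→G=0. Hits: 1.
Pile B: need g' = 0⊕3 = 3. Options: 24−1→G=2, 24−2→G=1, 24−7→G=2. Hits: 0.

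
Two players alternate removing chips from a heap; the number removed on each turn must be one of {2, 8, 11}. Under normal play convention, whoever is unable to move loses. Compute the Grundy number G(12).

1

G(0) = 0
G(1) = mex{} = 0
G(2) = mex{0} = 1
G(3) = mex{0} = 1
G(4) = mex{1} = 0
G(5) = mex{1} = 0
G(6) = mex{0} = 1
G(7) = mex{0} = 1
G(8) = mex{1,0} = 2
G(9) = mex{1,0} = 2
G(10) = mex{2,1} = 0
G(11) = mex{2,1,0} = 3
G(12) = mex{0,0,0} = 1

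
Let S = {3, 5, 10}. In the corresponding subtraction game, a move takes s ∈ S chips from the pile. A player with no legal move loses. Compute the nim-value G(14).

G(0) = 0
G(1) = mex{} = 0
G(2) = mex{} = 0
G(3) = mex{0} = 1
G(4) = mex{0} = 1
G(5) = mex{0,0} = 1
G(6) = mex{1,0} = 2
G(7) = mex{1,0} = 2
G(8) = mex{1,1} = 0
G(9) = mex{2,1} = 0
G(10) = mex{2,1,0} = 3
G(11) = mex{0,2,0} = 1
G(12) = mex{0,2,0} = 1
G(13) = mex{3,0,1} = 2
G(14) = mex{1,0,1} = 2

2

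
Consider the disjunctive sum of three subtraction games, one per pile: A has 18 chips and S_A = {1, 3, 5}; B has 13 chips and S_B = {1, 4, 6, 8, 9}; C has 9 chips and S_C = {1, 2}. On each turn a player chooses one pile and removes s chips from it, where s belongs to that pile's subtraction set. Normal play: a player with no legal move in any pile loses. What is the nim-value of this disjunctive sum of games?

Pile A, S = {1, 3, 5}:
n :  0  1  2  3  4  5  6  7  8  9 10 11 12 13 14 15 16 17 18
G :  0  1  0  1  0  1  0  1  0  1  0  1  0  1  0  1  0  1  0
G_A(18) = 0.
Pile B, S = {1, 4, 6, 8, 9}:
G(0) = 0
G(1) = mex{0} = 1
G(2) = mex{1} = 0
G(3) = mex{0} = 1
G(4) = mex{1,0} = 2
G(5) = mex{2,1} = 0
G(6) = mex{0,0,0} = 1
G(7) = mex{1,1,1} = 0
G(8) = mex{0,2,0,0} = 1
G(9) = mex{1,0,1,1,0} = 2
G(10) = mex{2,1,2,0,1} = 3
G(11) = mex{3,0,0,1,0} = 2
G(12) = mex{2,1,1,2,1} = 0
G(13) = mex{0,2,0,0,2} = 1
G_B(13) = 1.
Pile C, S = {1, 2}:
n : 0 1 2 3 4 5 6 7 8 9
G : 0 1 2 0 1 2 0 1 2 0
G_C(9) = 0.
Combined Grundy value = 0 ⊕ 1 ⊕ 0 = 1.

1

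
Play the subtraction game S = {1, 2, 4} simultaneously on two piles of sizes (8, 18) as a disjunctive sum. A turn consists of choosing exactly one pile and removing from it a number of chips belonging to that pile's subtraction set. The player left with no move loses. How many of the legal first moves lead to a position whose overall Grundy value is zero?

3

All piles use S = {1, 2, 4}:
n :  0  1  2  3  4  5  6  7  8  9 10 11 12 13 14 15 16 17 18
G :  0  1  2  0  1  2  0  1  2  0  1  2  0  1  2  0  1  2  0
Pile A: G(8) = 2.
Pile B: G(18) = 0.
Combined Grundy value = 2 ⊕ 0 = 2.
A winning move leaves total XOR = 0, i.e. changes one component's Grundy value g to g ⊕ X where X is the current total.
Pile A: need g' = 2⊕2 = 0. Options: 8−1→G=1, 8−2→G=0, 8−4→G=1. Hits: 1.
Pile B: need g' = 0⊕2 = 2. Options: 18−1→G=2, 18−2→G=1, 18−4→G=2. Hits: 2.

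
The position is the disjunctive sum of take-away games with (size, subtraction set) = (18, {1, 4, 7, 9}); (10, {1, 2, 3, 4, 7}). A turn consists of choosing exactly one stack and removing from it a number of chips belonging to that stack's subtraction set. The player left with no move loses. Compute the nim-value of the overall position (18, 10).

0

Stack A, S = {1, 4, 7, 9}:
n :  0  1  2  3  4  5  6  7  8  9 10 11 12 13 14 15 16 17 18
G :  0  1  0  1  2  0  1  2  0  1  0  1  2  0  1  2  0  1  0
G_A(18) = 0.
Stack B, S = {1, 2, 3, 4, 7}:
n :  0  1  2  3  4  5  6  7  8  9 10
G :  0  1  2  3  4  0  1  2  3  4  0
G_B(10) = 0.
Combined Grundy value = 0 ⊕ 0 = 0.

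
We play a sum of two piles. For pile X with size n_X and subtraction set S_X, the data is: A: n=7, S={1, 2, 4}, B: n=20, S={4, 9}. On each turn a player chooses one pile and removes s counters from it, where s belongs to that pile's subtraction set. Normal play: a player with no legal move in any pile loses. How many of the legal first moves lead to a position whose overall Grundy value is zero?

Pile A, S = {1, 2, 4}:
G(0) = 0
G(1) = mex{0} = 1
G(2) = mex{1,0} = 2
G(3) = mex{2,1} = 0
G(4) = mex{0,2,0} = 1
G(5) = mex{1,0,1} = 2
G(6) = mex{2,1,2} = 0
G(7) = mex{0,2,0} = 1
G_A(7) = 1.
Pile B, S = {4, 9}:
G(0) = 0
G(1) = mex{} = 0
G(2) = mex{} = 0
G(3) = mex{} = 0
G(4) = mex{0} = 1
G(5) = mex{0} = 1
G(6) = mex{0} = 1
G(7) = mex{0} = 1
G(8) = mex{1} = 0
G(9) = mex{1,0} = 2
G(10) = mex{1,0} = 2
G(11) = mex{1,0} = 2
G(12) = mex{0,0} = 1
G(13) = mex{2,1} = 0
G(14) = mex{2,1} = 0
G(15) = mex{2,1} = 0
G(16) = mex{1,1} = 0
G(17) = mex{0,0} = 1
G(18) = mex{0,2} = 1
G(19) = mex{0,2} = 1
G(20) = mex{0,2} = 1
G_B(20) = 1.
Combined Grundy value = 1 ⊕ 1 = 0.
A winning move leaves total XOR = 0, i.e. changes one component's Grundy value g to g ⊕ X where X is the current total.
Pile A: target g' = 1⊕0 = 1, but every legal move changes the Grundy value (mex property), so 0 moves.
Pile B: target g' = 1⊕0 = 1, but every legal move changes the Grundy value (mex property), so 0 moves.

0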